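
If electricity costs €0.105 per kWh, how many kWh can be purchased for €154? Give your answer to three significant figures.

1470 kWh

€154 / €0.105 per kWh = 1,467 kWh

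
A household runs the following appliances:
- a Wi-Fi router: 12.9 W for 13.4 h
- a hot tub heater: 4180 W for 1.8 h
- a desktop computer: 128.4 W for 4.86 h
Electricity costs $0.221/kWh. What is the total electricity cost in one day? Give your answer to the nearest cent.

Wi-Fi router: 12.9 W × 13.4 h = 173 Wh = 0.1729 kWh
hot tub heater: 4180 W × 1.8 h = 7,524 Wh = 7.524 kWh
desktop computer: 128.4 W × 4.86 h = 624 Wh = 0.624 kWh
Total energy = 0.1729 + 7.524 + 0.624 = 8.321 kWh
Cost = 8.321 kWh × $0.221 = $1.84

$1.84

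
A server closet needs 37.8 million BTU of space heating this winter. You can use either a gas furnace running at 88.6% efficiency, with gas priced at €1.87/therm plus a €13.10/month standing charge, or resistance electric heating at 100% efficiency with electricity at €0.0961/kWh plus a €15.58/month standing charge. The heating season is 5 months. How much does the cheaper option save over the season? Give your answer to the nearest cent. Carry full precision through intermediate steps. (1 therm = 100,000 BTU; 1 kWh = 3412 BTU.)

€279.24

Heat load = 37.8 × 10⁶ BTU = 37,800,000 BTU
Gas: input = 37,800,000 / 0.886 = 42,663,657 BTU = 426.6 therm → 426.6 × €1.87 = €797.81; + 5 × €13.10 standing = €863.31
Electric: 37,800,000 BTU / 3412 = 11,080 kWh → × €0.0961 = €1,064.65; + 5 × €15.58 standing = €1,142.55
Difference = |€863.31 − €1,142.55| = €279.24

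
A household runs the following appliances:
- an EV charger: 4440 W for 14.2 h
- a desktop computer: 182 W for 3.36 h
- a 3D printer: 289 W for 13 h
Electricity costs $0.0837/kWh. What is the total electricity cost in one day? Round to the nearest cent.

$5.64

EV charger: 4440 W × 14.2 h = 63,048 Wh = 63.05 kWh
desktop computer: 182 W × 3.36 h = 612 Wh = 0.6115 kWh
3D printer: 289 W × 13 h = 3,757 Wh = 3.757 kWh
Total energy = 63.05 + 0.6115 + 3.757 = 67.42 kWh
Cost = 67.42 kWh × $0.0837 = $5.64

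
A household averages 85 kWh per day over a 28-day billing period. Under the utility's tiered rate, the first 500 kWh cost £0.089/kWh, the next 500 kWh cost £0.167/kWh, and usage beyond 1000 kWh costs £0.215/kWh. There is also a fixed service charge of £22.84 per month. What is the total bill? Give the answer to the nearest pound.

£448

Usage = 85 kWh/day × 28 days = 2380 kWh
First 500 kWh × £0.089 = £44.50
Next 500 kWh × £0.167 = £83.50
Remaining 1380 kWh × £0.215 = £296.70
Energy charge = £424.70; + service £22.84 = £447.54 ≈ £448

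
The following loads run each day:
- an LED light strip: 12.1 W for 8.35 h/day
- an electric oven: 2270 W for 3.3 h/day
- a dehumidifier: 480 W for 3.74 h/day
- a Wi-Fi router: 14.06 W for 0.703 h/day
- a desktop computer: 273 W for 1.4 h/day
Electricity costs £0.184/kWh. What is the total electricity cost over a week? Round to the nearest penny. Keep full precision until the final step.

£12.60

LED light strip: 12.1 W × 8.35 h × 7 d = 707 Wh = 0.7072 kWh
electric oven: 2270 W × 3.3 h × 7 d = 52,437 Wh = 52.44 kWh
dehumidifier: 480 W × 3.74 h × 7 d = 12,566 Wh = 12.57 kWh
Wi-Fi router: 14.06 W × 0.703 h × 7 d = 69 Wh = 0.06919 kWh
desktop computer: 273 W × 1.4 h × 7 d = 2,675 Wh = 2.675 kWh
Total energy = 0.7072 + 52.44 + 12.57 + 0.06919 + 2.675 = 68.46 kWh
Cost = 68.46 kWh × £0.184 = £12.60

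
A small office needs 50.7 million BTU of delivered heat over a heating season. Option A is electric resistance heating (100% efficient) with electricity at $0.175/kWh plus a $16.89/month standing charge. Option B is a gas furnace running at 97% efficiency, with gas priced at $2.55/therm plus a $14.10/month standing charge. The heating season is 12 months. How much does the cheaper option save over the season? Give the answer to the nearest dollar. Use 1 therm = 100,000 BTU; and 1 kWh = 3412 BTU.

$1301

Heat load = 50.7 × 10⁶ BTU = 50,700,000 BTU
Gas: input = 50,700,000 / 0.97 = 52,268,041 BTU = 522.7 therm → 522.7 × $2.55 = $1,332.84; + 12 × $14.10 standing = $1,502.04
Electric: 50,700,000 BTU / 3412 = 14,860 kWh → × $0.175 = $2,600.38; + 12 × $16.89 standing = $2,803.06
Difference = |$1,502.04 − $2,803.06| = $1,301.03 ≈ $1301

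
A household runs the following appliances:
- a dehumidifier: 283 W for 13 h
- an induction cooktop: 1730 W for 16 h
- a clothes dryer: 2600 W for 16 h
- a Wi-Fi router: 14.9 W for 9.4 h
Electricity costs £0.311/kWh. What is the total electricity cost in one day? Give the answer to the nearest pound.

£23

dehumidifier: 283 W × 13 h = 3,679 Wh = 3.679 kWh
induction cooktop: 1730 W × 16 h = 27,680 Wh = 27.68 kWh
clothes dryer: 2600 W × 16 h = 41,600 Wh = 41.6 kWh
Wi-Fi router: 14.9 W × 9.4 h = 140 Wh = 0.1401 kWh
Total energy = 3.679 + 27.68 + 41.6 + 0.1401 = 73.1 kWh
Cost = 73.1 kWh × £0.311 = £22.73 ≈ £23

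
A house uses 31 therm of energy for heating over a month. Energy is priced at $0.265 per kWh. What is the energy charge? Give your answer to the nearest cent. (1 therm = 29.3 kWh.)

31 therm × (29.3 kWh/therm) = 908.3 kWh
Cost = 908.3 kWh × $0.265/kWh = $240.70

$240.70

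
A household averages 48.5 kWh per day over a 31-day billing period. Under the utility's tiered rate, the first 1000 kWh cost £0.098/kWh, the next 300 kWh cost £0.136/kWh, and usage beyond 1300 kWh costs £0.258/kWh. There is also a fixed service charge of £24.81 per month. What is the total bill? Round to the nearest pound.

£216

Usage = 48.5 kWh/day × 31 days = 1503.5 kWh
First 1000 kWh × £0.098 = £98.00
Next 300 kWh × £0.136 = £40.80
Remaining 203.5 kWh × £0.258 = £52.50
Energy charge = £191.30; + service £24.81 = £216.11 ≈ £216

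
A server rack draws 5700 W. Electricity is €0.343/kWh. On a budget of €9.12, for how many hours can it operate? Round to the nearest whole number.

5 h

Energy budget = €9.12 / €0.343 per kWh = 26.59 kWh = 26,589 Wh
Runtime = 26,589 Wh / 5700 W = 4.665 h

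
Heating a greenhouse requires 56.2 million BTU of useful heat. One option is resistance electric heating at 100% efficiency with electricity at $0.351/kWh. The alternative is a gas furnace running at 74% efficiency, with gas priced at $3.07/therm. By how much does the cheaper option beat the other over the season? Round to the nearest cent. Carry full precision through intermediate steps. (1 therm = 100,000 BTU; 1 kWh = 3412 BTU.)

$3449.88

Heat load = 56.2 × 10⁶ BTU = 56,200,000 BTU
Gas: input = 56,200,000 / 0.74 = 75,945,946 BTU = 759.5 therm → 759.5 × $3.07 = $2,331.54
Electric: 56,200,000 BTU / 3412 = 16,470 kWh → × $0.351 = $5,781.42
Difference = |$2,331.54 − $5,781.42| = $3,449.88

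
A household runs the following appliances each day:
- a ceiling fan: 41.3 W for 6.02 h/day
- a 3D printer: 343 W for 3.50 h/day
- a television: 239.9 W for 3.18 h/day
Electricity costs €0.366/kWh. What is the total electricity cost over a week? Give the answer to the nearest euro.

€6

ceiling fan: 41.3 W × 6.02 h × 7 d = 1,740 Wh = 1.74 kWh
3D printer: 343 W × 3.50 h × 7 d = 8,404 Wh = 8.403 kWh
television: 239.9 W × 3.18 h × 7 d = 5,340 Wh = 5.34 kWh
Total energy = 1.74 + 8.403 + 5.34 = 15.48 kWh
Cost = 15.48 kWh × €0.366 = €5.67 ≈ €6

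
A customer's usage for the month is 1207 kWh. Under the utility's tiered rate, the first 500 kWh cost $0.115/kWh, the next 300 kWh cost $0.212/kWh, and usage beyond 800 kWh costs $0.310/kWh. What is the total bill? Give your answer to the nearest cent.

$247.27

First 500 kWh × $0.115 = $57.50
Next 300 kWh × $0.212 = $63.60
Remaining 407 kWh × $0.310 = $126.17
Total = $247.27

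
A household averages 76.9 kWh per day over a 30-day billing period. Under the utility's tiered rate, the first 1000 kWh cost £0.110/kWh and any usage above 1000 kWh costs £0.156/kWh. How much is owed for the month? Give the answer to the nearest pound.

£314

Usage = 76.9 kWh/day × 30 days = 2307 kWh
First 1000 kWh × £0.110 = £110.00
Remaining 1307 kWh × £0.156 = £203.89
Total = £313.89 ≈ £314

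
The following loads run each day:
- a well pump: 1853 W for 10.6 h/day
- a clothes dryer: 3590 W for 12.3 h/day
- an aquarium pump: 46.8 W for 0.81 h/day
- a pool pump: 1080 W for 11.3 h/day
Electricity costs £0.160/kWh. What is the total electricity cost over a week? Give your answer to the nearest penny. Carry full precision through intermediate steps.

£85.17

well pump: 1853 W × 10.6 h × 7 d = 137,493 Wh = 137.5 kWh
clothes dryer: 3590 W × 12.3 h × 7 d = 309,099 Wh = 309.1 kWh
aquarium pump: 46.8 W × 0.81 h × 7 d = 265 Wh = 0.2654 kWh
pool pump: 1080 W × 11.3 h × 7 d = 85,428 Wh = 85.43 kWh
Total energy = 137.5 + 309.1 + 0.2654 + 85.43 = 532.3 kWh
Cost = 532.3 kWh × £0.160 = £85.17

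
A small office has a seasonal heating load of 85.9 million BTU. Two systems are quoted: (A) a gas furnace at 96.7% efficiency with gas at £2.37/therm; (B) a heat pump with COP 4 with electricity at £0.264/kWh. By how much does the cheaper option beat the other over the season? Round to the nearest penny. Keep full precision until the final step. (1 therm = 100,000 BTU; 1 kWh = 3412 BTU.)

Heat load = 85.9 × 10⁶ BTU = 85,900,000 BTU
Gas: input = 85,900,000 / 0.967 = 88,831,437 BTU = 888.3 therm → 888.3 × £2.37 = £2,105.31
Heat pump: 85,900,000 BTU / 3412 = 25,180 kWh heat; / 4 = 6,294 kWh in → × £0.264 = £1,661.61
Difference = |£2,105.31 − £1,661.61| = £443.70

£443.70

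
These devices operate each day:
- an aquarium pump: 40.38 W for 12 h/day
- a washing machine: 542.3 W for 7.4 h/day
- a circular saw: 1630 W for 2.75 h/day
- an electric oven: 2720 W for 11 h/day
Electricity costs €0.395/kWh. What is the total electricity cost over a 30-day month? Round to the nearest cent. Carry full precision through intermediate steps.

€460.97

aquarium pump: 40.38 W × 12 h × 30 d = 14,537 Wh = 14.54 kWh
washing machine: 542.3 W × 7.4 h × 30 d = 120,391 Wh = 120.4 kWh
circular saw: 1630 W × 2.75 h × 30 d = 134,475 Wh = 134.5 kWh
electric oven: 2720 W × 11 h × 30 d = 897,600 Wh = 897.6 kWh
Total energy = 14.54 + 120.4 + 134.5 + 897.6 = 1,167 kWh
Cost = 1,167 kWh × €0.395 = €460.97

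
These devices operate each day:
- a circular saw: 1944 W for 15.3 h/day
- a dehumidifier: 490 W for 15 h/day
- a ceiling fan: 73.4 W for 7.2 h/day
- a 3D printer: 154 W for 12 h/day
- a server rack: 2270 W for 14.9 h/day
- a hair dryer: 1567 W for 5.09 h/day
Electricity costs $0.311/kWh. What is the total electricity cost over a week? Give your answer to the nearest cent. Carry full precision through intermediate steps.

$176.92

circular saw: 1944 W × 15.3 h × 7 d = 208,202 Wh = 208.2 kWh
dehumidifier: 490 W × 15 h × 7 d = 51,450 Wh = 51.45 kWh
ceiling fan: 73.4 W × 7.2 h × 7 d = 3,699 Wh = 3.699 kWh
3D printer: 154 W × 12 h × 7 d = 12,936 Wh = 12.94 kWh
server rack: 2270 W × 14.9 h × 7 d = 236,761 Wh = 236.8 kWh
hair dryer: 1567 W × 5.09 h × 7 d = 55,832 Wh = 55.83 kWh
Total energy = 208.2 + 51.45 + 3.699 + 12.94 + 236.8 + 55.83 = 568.9 kWh
Cost = 568.9 kWh × $0.311 = $176.92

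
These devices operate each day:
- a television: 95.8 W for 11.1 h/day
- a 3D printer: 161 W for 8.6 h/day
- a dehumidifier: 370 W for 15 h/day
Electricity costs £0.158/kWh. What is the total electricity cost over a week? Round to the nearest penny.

£8.85

television: 95.8 W × 11.1 h × 7 d = 7,444 Wh = 7.444 kWh
3D printer: 161 W × 8.6 h × 7 d = 9,692 Wh = 9.692 kWh
dehumidifier: 370 W × 15 h × 7 d = 38,850 Wh = 38.85 kWh
Total energy = 7.444 + 9.692 + 38.85 = 55.99 kWh
Cost = 55.99 kWh × £0.158 = £8.85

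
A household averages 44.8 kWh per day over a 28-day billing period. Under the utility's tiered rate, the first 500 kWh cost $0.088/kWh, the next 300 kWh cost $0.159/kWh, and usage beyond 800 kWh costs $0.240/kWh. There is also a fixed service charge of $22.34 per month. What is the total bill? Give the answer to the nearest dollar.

Usage = 44.8 kWh/day × 28 days = 1254.4 kWh
First 500 kWh × $0.088 = $44.00
Next 300 kWh × $0.159 = $47.70
Remaining 454.4 kWh × $0.240 = $109.06
Energy charge = $200.76; + service $22.34 = $223.10 ≈ $223

$223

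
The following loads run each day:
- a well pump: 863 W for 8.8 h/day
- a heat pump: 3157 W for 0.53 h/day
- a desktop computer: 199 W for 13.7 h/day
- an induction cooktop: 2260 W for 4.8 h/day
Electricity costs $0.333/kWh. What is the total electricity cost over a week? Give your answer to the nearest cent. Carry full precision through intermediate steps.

$53.24

well pump: 863 W × 8.8 h × 7 d = 53,161 Wh = 53.16 kWh
heat pump: 3157 W × 0.53 h × 7 d = 11,712 Wh = 11.71 kWh
desktop computer: 199 W × 13.7 h × 7 d = 19,084 Wh = 19.08 kWh
induction cooktop: 2260 W × 4.8 h × 7 d = 75,936 Wh = 75.94 kWh
Total energy = 53.16 + 11.71 + 19.08 + 75.94 = 159.9 kWh
Cost = 159.9 kWh × $0.333 = $53.24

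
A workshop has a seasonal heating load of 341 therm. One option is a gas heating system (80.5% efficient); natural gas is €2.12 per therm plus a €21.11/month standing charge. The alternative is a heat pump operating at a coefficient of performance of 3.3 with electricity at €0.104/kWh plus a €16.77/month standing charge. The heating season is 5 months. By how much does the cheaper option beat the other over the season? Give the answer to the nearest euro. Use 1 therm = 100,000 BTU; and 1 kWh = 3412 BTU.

€605

Heat load = 341 therm × 100,000 = 34,100,000 BTU
Gas: input = 34,100,000 / 0.805 = 42,360,248 BTU = 423.6 therm → 423.6 × €2.12 = €898.04; + 5 × €21.11 standing = €1,003.59
Heat pump: 34,100,000 BTU / 3412 = 9,994 kWh heat; / 3.3 = 3,029 kWh in → × €0.104 = €314.97; + 5 × €16.77 standing = €398.82
Difference = |€1,003.59 − €398.82| = €604.77 ≈ €605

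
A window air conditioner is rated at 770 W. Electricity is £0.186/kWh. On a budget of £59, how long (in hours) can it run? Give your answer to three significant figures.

412 h

Energy budget = £59 / £0.186 per kWh = 317.2 kWh = 317,204 Wh
Runtime = 317,204 Wh / 770 W = 412 h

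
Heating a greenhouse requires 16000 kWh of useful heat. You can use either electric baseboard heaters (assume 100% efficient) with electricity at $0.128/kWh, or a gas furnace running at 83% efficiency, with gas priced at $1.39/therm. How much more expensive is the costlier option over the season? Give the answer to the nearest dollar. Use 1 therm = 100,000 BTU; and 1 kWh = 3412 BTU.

$1134

Heat load = 16000 kWh × 3412 = 54,592,000 BTU
Gas: input = 54,592,000 / 0.83 = 65,773,494 BTU = 657.7 therm → 657.7 × $1.39 = $914.25
Electric: 54,592,000 BTU / 3412 = 16,000 kWh → × $0.128 = $2,048.00
Difference = |$914.25 − $2,048.00| = $1,133.75 ≈ $1134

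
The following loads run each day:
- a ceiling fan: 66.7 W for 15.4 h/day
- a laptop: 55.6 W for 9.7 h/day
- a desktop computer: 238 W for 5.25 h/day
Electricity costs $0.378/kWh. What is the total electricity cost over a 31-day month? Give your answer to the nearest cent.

ceiling fan: 66.7 W × 15.4 h × 31 d = 31,843 Wh = 31.84 kWh
laptop: 55.6 W × 9.7 h × 31 d = 16,719 Wh = 16.72 kWh
desktop computer: 238 W × 5.25 h × 31 d = 38,734 Wh = 38.73 kWh
Total energy = 31.84 + 16.72 + 38.73 = 87.3 kWh
Cost = 87.3 kWh × $0.378 = $33.00

$33.00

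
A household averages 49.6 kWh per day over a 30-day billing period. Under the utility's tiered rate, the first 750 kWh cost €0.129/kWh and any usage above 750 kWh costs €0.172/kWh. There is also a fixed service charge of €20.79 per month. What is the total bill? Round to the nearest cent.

Usage = 49.6 kWh/day × 30 days = 1488 kWh
First 750 kWh × €0.129 = €96.75
Remaining 738 kWh × €0.172 = €126.94
Energy charge = €223.69; + service €20.79 = €244.48

€244.48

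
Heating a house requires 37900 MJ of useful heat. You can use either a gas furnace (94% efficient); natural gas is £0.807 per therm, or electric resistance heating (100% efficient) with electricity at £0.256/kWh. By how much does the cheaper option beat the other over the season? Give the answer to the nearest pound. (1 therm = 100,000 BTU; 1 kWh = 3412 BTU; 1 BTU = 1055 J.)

£2387

Heat load = 37900 MJ = 37,900,000,000 J / 1055 = 35,924,171 BTU
Gas: input = 35,924,171 / 0.94 = 38,217,203 BTU = 382.2 therm → 382.2 × £0.807 = £308.41
Electric: 35,924,171 BTU / 3412 = 10,530 kWh → × £0.256 = £2,695.37
Difference = |£308.41 − £2,695.37| = £2,386.95 ≈ £2387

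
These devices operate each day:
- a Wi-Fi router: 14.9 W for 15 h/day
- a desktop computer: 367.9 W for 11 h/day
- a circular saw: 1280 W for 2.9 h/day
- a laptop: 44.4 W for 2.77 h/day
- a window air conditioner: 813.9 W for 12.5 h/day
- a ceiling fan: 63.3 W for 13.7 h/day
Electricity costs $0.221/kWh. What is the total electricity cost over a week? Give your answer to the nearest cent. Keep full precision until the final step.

Wi-Fi router: 14.9 W × 15 h × 7 d = 1,564 Wh = 1.565 kWh
desktop computer: 367.9 W × 11 h × 7 d = 28,328 Wh = 28.33 kWh
circular saw: 1280 W × 2.9 h × 7 d = 25,984 Wh = 25.98 kWh
laptop: 44.4 W × 2.77 h × 7 d = 861 Wh = 0.8609 kWh
window air conditioner: 813.9 W × 12.5 h × 7 d = 71,216 Wh = 71.22 kWh
ceiling fan: 63.3 W × 13.7 h × 7 d = 6,070 Wh = 6.07 kWh
Total energy = 1.565 + 28.33 + 25.98 + 0.8609 + 71.22 + 6.07 = 134 kWh
Cost = 134 kWh × $0.221 = $29.62

$29.62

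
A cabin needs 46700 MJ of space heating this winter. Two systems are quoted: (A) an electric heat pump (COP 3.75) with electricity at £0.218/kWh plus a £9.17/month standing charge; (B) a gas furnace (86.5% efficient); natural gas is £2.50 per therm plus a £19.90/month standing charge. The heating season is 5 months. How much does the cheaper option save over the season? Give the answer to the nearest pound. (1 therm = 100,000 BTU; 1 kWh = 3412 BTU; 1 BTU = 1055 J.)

Heat load = 46700 MJ = 46,700,000,000 J / 1055 = 44,265,403 BTU
Gas: input = 44,265,403 / 0.865 = 51,173,876 BTU = 511.7 therm → 511.7 × £2.50 = £1,279.35; + 5 × £19.90 standing = £1,378.85
Heat pump: 44,265,403 BTU / 3412 = 12,970 kWh heat; / 3.75 = 3,460 kWh in → × £0.218 = £754.19; + 5 × £9.17 standing = £800.04
Difference = |£1,378.85 − £800.04| = £578.81 ≈ £579

£579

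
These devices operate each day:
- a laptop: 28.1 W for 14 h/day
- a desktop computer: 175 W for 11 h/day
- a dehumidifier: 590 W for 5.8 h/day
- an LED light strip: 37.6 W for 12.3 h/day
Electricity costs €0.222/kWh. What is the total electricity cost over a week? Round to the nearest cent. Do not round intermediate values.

€9.64

laptop: 28.1 W × 14 h × 7 d = 2,754 Wh = 2.754 kWh
desktop computer: 175 W × 11 h × 7 d = 13,475 Wh = 13.47 kWh
dehumidifier: 590 W × 5.8 h × 7 d = 23,954 Wh = 23.95 kWh
LED light strip: 37.6 W × 12.3 h × 7 d = 3,237 Wh = 3.237 kWh
Total energy = 2.754 + 13.47 + 23.95 + 3.237 = 43.42 kWh
Cost = 43.42 kWh × €0.222 = €9.64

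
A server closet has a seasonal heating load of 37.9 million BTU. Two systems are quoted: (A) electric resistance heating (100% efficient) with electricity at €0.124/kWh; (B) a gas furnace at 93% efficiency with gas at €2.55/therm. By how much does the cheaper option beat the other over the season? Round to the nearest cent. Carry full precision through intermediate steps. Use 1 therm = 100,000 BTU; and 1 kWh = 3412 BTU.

€338.18

Heat load = 37.9 × 10⁶ BTU = 37,900,000 BTU
Gas: input = 37,900,000 / 0.93 = 40,752,688 BTU = 407.5 therm → 407.5 × €2.55 = €1,039.19
Electric: 37,900,000 BTU / 3412 = 11,110 kWh → × €0.124 = €1,377.37
Difference = |€1,039.19 − €1,377.37| = €338.18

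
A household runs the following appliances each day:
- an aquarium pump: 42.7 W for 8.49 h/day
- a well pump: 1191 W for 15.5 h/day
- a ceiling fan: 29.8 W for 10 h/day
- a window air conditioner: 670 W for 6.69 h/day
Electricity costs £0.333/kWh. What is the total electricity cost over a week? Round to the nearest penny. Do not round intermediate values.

aquarium pump: 42.7 W × 8.49 h × 7 d = 2,538 Wh = 2.538 kWh
well pump: 1191 W × 15.5 h × 7 d = 129,224 Wh = 129.2 kWh
ceiling fan: 29.8 W × 10 h × 7 d = 2,086 Wh = 2.086 kWh
window air conditioner: 670 W × 6.69 h × 7 d = 31,376 Wh = 31.38 kWh
Total energy = 2.538 + 129.2 + 2.086 + 31.38 = 165.2 kWh
Cost = 165.2 kWh × £0.333 = £55.02

£55.02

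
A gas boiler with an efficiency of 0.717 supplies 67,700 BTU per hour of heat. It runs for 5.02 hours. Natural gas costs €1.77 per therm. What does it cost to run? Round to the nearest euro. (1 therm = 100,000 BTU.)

€8

Heat delivered = 67,700 BTU/h × 5.02 h = 339,854 BTU
Gas input = 339,854 / 0.717 = 473,994 BTU
= 473,994 / 100,000 = 4.74 therm
Cost = 4.74 × €1.77/therm = €8.39 ≈ €8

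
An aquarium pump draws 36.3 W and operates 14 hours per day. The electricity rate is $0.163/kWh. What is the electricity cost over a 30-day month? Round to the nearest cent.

$2.49

Energy = 36.3 W × 14 h/day × 30 days = 15,246 Wh = 15.25 kWh
Cost = 15.25 kWh × $0.163/kWh = $2.49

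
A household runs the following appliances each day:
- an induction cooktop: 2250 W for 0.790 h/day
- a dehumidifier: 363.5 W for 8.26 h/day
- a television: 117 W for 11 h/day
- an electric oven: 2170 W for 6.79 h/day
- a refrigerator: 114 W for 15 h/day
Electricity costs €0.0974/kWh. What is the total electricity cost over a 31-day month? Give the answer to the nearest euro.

€68

induction cooktop: 2250 W × 0.790 h × 31 d = 55,102 Wh = 55.1 kWh
dehumidifier: 363.5 W × 8.26 h × 31 d = 93,078 Wh = 93.08 kWh
television: 117 W × 11 h × 31 d = 39,897 Wh = 39.9 kWh
electric oven: 2170 W × 6.79 h × 31 d = 456,763 Wh = 456.8 kWh
refrigerator: 114 W × 15 h × 31 d = 53,010 Wh = 53.01 kWh
Total energy = 55.1 + 93.08 + 39.9 + 456.8 + 53.01 = 697.9 kWh
Cost = 697.9 kWh × €0.0974 = €67.97 ≈ €68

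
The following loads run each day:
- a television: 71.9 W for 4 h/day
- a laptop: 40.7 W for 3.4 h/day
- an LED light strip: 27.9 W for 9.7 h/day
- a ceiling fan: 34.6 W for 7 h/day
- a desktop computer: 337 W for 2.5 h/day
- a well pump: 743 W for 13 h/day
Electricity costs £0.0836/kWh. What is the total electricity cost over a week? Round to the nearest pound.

television: 71.9 W × 4 h × 7 d = 2,013 Wh = 2.013 kWh
laptop: 40.7 W × 3.4 h × 7 d = 969 Wh = 0.9687 kWh
LED light strip: 27.9 W × 9.7 h × 7 d = 1,894 Wh = 1.894 kWh
ceiling fan: 34.6 W × 7 h × 7 d = 1,695 Wh = 1.695 kWh
desktop computer: 337 W × 2.5 h × 7 d = 5,898 Wh = 5.897 kWh
well pump: 743 W × 13 h × 7 d = 67,613 Wh = 67.61 kWh
Total energy = 2.013 + 0.9687 + 1.894 + 1.695 + 5.897 + 67.61 = 80.08 kWh
Cost = 80.08 kWh × £0.0836 = £6.69 ≈ £7

£7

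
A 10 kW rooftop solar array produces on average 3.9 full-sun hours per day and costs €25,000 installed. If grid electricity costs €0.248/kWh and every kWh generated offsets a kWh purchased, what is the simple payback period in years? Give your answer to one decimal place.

Daily generation = 10 kW × 3.9 h = 39 kWh
Annual generation = 39 × 365 = 14235 kWh
Annual savings = 14235 × €0.248 = €3,530.28
Payback = €25,000 / €3,530.28 = 7.08 years

7.1 years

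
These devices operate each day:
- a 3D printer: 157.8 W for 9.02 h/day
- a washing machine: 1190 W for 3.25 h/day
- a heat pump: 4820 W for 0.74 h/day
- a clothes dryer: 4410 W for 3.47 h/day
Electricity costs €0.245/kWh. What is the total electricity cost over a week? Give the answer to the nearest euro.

3D printer: 157.8 W × 9.02 h × 7 d = 9,963 Wh = 9.963 kWh
washing machine: 1190 W × 3.25 h × 7 d = 27,072 Wh = 27.07 kWh
heat pump: 4820 W × 0.74 h × 7 d = 24,968 Wh = 24.97 kWh
clothes dryer: 4410 W × 3.47 h × 7 d = 107,119 Wh = 107.1 kWh
Total energy = 9.963 + 27.07 + 24.97 + 107.1 = 169.1 kWh
Cost = 169.1 kWh × €0.245 = €41.44 ≈ €41

€41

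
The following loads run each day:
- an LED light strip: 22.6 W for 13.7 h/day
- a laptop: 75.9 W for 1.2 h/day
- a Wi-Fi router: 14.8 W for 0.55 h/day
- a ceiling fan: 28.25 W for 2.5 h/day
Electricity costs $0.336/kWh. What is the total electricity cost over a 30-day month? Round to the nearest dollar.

$5

LED light strip: 22.6 W × 13.7 h × 30 d = 9,289 Wh = 9.289 kWh
laptop: 75.9 W × 1.2 h × 30 d = 2,732 Wh = 2.732 kWh
Wi-Fi router: 14.8 W × 0.55 h × 30 d = 244 Wh = 0.2442 kWh
ceiling fan: 28.25 W × 2.5 h × 30 d = 2,119 Wh = 2.119 kWh
Total energy = 9.289 + 2.732 + 0.2442 + 2.119 = 14.38 kWh
Cost = 14.38 kWh × $0.336 = $4.83 ≈ $5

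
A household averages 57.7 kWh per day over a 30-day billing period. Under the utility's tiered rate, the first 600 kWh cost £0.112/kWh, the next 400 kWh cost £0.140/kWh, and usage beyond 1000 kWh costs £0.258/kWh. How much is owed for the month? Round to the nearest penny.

£311.80

Usage = 57.7 kWh/day × 30 days = 1731 kWh
First 600 kWh × £0.112 = £67.20
Next 400 kWh × £0.140 = £56.00
Remaining 731 kWh × £0.258 = £188.60
Total = £311.80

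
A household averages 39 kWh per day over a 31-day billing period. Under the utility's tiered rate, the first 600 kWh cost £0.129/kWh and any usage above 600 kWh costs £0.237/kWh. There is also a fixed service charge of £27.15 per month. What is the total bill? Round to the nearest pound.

Usage = 39 kWh/day × 31 days = 1209 kWh
First 600 kWh × £0.129 = £77.40
Remaining 609 kWh × £0.237 = £144.33
Energy charge = £221.73; + service £27.15 = £248.88 ≈ £249

£249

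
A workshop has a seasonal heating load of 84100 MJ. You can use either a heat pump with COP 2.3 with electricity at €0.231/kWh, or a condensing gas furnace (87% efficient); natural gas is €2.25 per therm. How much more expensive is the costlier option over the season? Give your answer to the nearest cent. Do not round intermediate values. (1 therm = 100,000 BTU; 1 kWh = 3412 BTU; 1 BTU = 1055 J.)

€284.88

Heat load = 84100 MJ = 84,100,000,000 J / 1055 = 79,715,640 BTU
Gas: input = 79,715,640 / 0.87 = 91,627,172 BTU = 916.3 therm → 916.3 × €2.25 = €2,061.61
Heat pump: 79,715,640 BTU / 3412 = 23,360 kWh heat; / 2.3 = 10,160 kWh in → × €0.231 = €2,346.49
Difference = |€2,061.61 − €2,346.49| = €284.88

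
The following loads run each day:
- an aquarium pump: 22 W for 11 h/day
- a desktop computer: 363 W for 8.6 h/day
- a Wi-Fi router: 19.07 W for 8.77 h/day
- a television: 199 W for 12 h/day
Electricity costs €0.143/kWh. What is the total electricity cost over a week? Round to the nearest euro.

aquarium pump: 22 W × 11 h × 7 d = 1,694 Wh = 1.694 kWh
desktop computer: 363 W × 8.6 h × 7 d = 21,853 Wh = 21.85 kWh
Wi-Fi router: 19.07 W × 8.77 h × 7 d = 1,171 Wh = 1.171 kWh
television: 199 W × 12 h × 7 d = 16,716 Wh = 16.72 kWh
Total energy = 1.694 + 21.85 + 1.171 + 16.72 = 41.43 kWh
Cost = 41.43 kWh × €0.143 = €5.92 ≈ €6

€6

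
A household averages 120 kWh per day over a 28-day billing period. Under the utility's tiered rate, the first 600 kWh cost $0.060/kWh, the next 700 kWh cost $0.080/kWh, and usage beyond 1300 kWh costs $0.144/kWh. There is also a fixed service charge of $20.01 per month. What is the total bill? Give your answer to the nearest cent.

$408.65

Usage = 120 kWh/day × 28 days = 3360 kWh
First 600 kWh × $0.060 = $36.00
Next 700 kWh × $0.080 = $56.00
Remaining 2060 kWh × $0.144 = $296.64
Energy charge = $388.64; + service $20.01 = $408.65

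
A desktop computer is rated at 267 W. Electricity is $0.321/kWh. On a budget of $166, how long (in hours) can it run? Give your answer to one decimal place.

Energy budget = $166 / $0.321 per kWh = 517.1 kWh = 517,134 Wh
Runtime = 517,134 Wh / 267 W = 1,937 h

1936.8 h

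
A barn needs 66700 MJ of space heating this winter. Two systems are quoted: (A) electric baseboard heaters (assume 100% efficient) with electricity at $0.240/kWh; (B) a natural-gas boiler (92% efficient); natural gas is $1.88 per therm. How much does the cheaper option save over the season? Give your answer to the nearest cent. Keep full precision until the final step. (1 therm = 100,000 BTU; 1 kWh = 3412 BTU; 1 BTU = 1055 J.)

Heat load = 66700 MJ = 66,700,000,000 J / 1055 = 63,222,749 BTU
Gas: input = 63,222,749 / 0.92 = 68,720,379 BTU = 687.2 therm → 687.2 × $1.88 = $1,291.94
Electric: 63,222,749 BTU / 3412 = 18,530 kWh → × $0.240 = $4,447.09
Difference = |$1,291.94 − $4,447.09| = $3,155.14

$3155.14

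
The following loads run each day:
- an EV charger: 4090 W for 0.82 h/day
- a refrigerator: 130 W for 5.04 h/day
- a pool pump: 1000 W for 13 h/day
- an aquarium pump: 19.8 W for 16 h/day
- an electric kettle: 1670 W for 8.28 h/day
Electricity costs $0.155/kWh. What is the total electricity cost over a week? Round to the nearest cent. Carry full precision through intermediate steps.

EV charger: 4090 W × 0.82 h × 7 d = 23,477 Wh = 23.48 kWh
refrigerator: 130 W × 5.04 h × 7 d = 4,586 Wh = 4.586 kWh
pool pump: 1000 W × 13 h × 7 d = 91,000 Wh = 91 kWh
aquarium pump: 19.8 W × 16 h × 7 d = 2,218 Wh = 2.218 kWh
electric kettle: 1670 W × 8.28 h × 7 d = 96,793 Wh = 96.79 kWh
Total energy = 23.48 + 4.586 + 91 + 2.218 + 96.79 = 218.1 kWh
Cost = 218.1 kWh × $0.155 = $33.80

$33.80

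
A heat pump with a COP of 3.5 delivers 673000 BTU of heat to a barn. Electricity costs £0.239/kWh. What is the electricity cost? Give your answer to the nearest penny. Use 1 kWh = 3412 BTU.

£13.47

Heat delivered = 673,000 BTU / 3412 = 197.2 kWh
Electrical input = 197.2 kWh / 3.5 = 56.36 kWh
Cost = 56.36 × £0.239/kWh = £13.47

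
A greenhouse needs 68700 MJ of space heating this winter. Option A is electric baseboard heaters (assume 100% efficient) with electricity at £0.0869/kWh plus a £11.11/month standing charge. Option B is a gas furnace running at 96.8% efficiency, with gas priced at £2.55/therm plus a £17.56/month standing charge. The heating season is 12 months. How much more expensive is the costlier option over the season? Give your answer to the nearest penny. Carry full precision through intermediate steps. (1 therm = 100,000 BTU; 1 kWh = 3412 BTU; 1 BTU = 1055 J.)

Heat load = 68700 MJ = 68,700,000,000 J / 1055 = 65,118,483 BTU
Gas: input = 65,118,483 / 0.968 = 67,271,161 BTU = 672.7 therm → 672.7 × £2.55 = £1,715.41; + 12 × £17.56 standing = £1,926.13
Electric: 65,118,483 BTU / 3412 = 19,090 kWh → × £0.0869 = £1,658.50; + 12 × £11.11 standing = £1,791.82
Difference = |£1,926.13 − £1,791.82| = £134.32

£134.32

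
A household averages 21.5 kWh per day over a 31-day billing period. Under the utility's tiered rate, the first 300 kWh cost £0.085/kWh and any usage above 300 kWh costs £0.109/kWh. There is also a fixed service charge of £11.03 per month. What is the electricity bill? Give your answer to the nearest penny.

£76.48

Usage = 21.5 kWh/day × 31 days = 666.5 kWh
First 300 kWh × £0.085 = £25.50
Remaining 366.5 kWh × £0.109 = £39.95
Energy charge = £65.45; + service £11.03 = £76.48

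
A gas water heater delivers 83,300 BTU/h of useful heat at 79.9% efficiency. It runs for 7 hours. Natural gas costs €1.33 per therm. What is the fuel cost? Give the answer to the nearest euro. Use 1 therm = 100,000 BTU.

€10

Heat delivered = 83,300 BTU/h × 7 h = 583,100 BTU
Gas input = 583,100 / 0.799 = 729,787 BTU
= 729,787 / 100,000 = 7.298 therm
Cost = 7.298 × €1.33/therm = €9.71 ≈ €10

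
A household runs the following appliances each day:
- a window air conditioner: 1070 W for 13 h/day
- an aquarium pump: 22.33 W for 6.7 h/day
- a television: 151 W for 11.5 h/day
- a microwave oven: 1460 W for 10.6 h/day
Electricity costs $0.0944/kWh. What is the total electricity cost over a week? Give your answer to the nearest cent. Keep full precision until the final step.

window air conditioner: 1070 W × 13 h × 7 d = 97,370 Wh = 97.37 kWh
aquarium pump: 22.33 W × 6.7 h × 7 d = 1,047 Wh = 1.047 kWh
television: 151 W × 11.5 h × 7 d = 12,156 Wh = 12.16 kWh
microwave oven: 1460 W × 10.6 h × 7 d = 108,332 Wh = 108.3 kWh
Total energy = 97.37 + 1.047 + 12.16 + 108.3 = 218.9 kWh
Cost = 218.9 kWh × $0.0944 = $20.66

$20.66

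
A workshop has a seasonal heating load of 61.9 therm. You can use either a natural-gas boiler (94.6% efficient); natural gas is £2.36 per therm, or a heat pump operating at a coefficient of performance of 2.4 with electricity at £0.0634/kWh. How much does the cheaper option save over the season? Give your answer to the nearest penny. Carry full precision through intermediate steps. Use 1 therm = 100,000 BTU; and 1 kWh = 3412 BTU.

Heat load = 61.9 therm × 100,000 = 6,190,000 BTU
Gas: input = 6,190,000 / 0.946 = 6,543,340 BTU = 65.43 therm → 65.43 × £2.36 = £154.42
Heat pump: 6,190,000 BTU / 3412 = 1,814 kWh heat; / 2.4 = 755.9 kWh in → × £0.0634 = £47.92
Difference = |£154.42 − £47.92| = £106.50

£106.50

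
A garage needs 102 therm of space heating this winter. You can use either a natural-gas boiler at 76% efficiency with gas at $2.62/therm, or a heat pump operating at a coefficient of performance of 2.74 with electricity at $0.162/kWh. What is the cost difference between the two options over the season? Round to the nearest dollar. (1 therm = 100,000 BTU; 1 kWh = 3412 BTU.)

$175

Heat load = 102 therm × 100,000 = 10,200,000 BTU
Gas: input = 10,200,000 / 0.76 = 13,421,053 BTU = 134.2 therm → 134.2 × $2.62 = $351.63
Heat pump: 10,200,000 BTU / 3412 = 2,989 kWh heat; / 2.74 = 1,091 kWh in → × $0.162 = $176.75
Difference = |$351.63 − $176.75| = $174.88 ≈ $175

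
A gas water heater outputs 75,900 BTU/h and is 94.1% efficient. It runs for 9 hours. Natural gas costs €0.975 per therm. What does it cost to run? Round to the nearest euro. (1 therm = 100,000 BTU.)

€7

Heat delivered = 75,900 BTU/h × 9 h = 683,100 BTU
Gas input = 683,100 / 0.941 = 725,930 BTU
= 725,930 / 100,000 = 7.259 therm
Cost = 7.259 × €0.975/therm = €7.08 ≈ €7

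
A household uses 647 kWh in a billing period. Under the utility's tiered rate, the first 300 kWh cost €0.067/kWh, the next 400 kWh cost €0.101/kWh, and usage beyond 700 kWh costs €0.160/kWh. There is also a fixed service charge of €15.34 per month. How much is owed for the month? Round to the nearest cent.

First 300 kWh × €0.067 = €20.10
Next 347 kWh × €0.101 = €35.05
Remaining tier: 0 kWh (not reached)
Energy charge = €55.15; + service €15.34 = €70.49

€70.49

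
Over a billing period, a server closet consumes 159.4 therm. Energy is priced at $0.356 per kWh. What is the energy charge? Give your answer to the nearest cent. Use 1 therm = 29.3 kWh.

$1662.67

159.4 therm × (29.3 kWh/therm) = 4,670 kWh
Cost = 4,670 kWh × $0.356/kWh = $1,662.67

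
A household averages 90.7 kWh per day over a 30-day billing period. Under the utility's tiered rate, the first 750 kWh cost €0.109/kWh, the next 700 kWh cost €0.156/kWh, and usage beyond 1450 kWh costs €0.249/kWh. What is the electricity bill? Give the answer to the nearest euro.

€507

Usage = 90.7 kWh/day × 30 days = 2721 kWh
First 750 kWh × €0.109 = €81.75
Next 700 kWh × €0.156 = €109.20
Remaining 1271 kWh × €0.249 = €316.48
Total = €507.43 ≈ €507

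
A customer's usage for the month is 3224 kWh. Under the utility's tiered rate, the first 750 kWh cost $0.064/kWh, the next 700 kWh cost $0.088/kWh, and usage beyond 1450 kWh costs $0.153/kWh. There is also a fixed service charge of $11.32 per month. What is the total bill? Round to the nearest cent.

First 750 kWh × $0.064 = $48.00
Next 700 kWh × $0.088 = $61.60
Remaining 1774 kWh × $0.153 = $271.42
Energy charge = $381.02; + service $11.32 = $392.34

$392.34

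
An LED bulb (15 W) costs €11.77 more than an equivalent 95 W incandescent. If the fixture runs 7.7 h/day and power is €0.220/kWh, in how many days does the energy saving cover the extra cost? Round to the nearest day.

87 days

Power saved = 95 − 15 = 80 W
Daily energy saved = 80 W × 7.7 h = 616 Wh = 0.616 kWh
Daily savings = 0.616 × €0.220 = €0.1355
Payback = €11.77 / €0.1355 per day = 86.85 days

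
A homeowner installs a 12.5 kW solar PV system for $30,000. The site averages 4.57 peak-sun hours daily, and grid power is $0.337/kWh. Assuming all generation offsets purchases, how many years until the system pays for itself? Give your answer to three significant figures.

Daily generation = 12.5 kW × 4.57 h = 57.12 kWh
Annual generation = 57.12 × 365 = 20851 kWh
Annual savings = 20851 × $0.337 = $7,026.66
Payback = $30,000 / $7,026.66 = 4.27 years

4.27 years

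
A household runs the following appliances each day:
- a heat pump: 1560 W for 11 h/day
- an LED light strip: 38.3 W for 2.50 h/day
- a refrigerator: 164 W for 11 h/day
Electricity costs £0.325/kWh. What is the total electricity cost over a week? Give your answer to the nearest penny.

heat pump: 1560 W × 11 h × 7 d = 120,120 Wh = 120.1 kWh
LED light strip: 38.3 W × 2.50 h × 7 d = 670 Wh = 0.6703 kWh
refrigerator: 164 W × 11 h × 7 d = 12,628 Wh = 12.63 kWh
Total energy = 120.1 + 0.6703 + 12.63 = 133.4 kWh
Cost = 133.4 kWh × £0.325 = £43.36

£43.36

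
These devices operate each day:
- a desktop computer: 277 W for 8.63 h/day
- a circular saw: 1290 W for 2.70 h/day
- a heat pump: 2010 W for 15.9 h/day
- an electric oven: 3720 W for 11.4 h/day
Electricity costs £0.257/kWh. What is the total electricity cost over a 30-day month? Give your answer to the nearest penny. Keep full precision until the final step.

£618.65

desktop computer: 277 W × 8.63 h × 30 d = 71,715 Wh = 71.72 kWh
circular saw: 1290 W × 2.70 h × 30 d = 104,490 Wh = 104.5 kWh
heat pump: 2010 W × 15.9 h × 30 d = 958,770 Wh = 958.8 kWh
electric oven: 3720 W × 11.4 h × 30 d = 1,272,240 Wh = 1,272 kWh
Total energy = 71.72 + 104.5 + 958.8 + 1,272 = 2,407 kWh
Cost = 2,407 kWh × £0.257 = £618.65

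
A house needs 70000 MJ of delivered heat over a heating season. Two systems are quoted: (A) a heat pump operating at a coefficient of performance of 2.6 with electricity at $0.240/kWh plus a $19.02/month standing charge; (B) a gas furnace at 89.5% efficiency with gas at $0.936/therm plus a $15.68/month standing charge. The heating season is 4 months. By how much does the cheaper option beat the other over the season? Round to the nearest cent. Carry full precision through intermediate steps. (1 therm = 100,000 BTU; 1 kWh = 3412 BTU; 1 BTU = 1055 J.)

Heat load = 70000 MJ = 70,000,000,000 J / 1055 = 66,350,711 BTU
Gas: input = 66,350,711 / 0.895 = 74,134,873 BTU = 741.3 therm → 741.3 × $0.936 = $693.90; + 4 × $15.68 standing = $756.62
Heat pump: 66,350,711 BTU / 3412 = 19,450 kWh heat; / 2.6 = 7,479 kWh in → × $0.240 = $1,795.04; + 4 × $19.02 standing = $1,871.12
Difference = |$756.62 − $1,871.12| = $1,114.50

$1114.50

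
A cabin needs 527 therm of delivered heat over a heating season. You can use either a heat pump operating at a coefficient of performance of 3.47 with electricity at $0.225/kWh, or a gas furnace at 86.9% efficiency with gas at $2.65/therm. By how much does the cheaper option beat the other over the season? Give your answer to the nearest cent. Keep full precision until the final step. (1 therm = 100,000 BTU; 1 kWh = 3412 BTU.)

$605.57

Heat load = 527 therm × 100,000 = 52,700,000 BTU
Gas: input = 52,700,000 / 0.869 = 60,644,419 BTU = 606.4 therm → 606.4 × $2.65 = $1,607.08
Heat pump: 52,700,000 BTU / 3412 = 15,450 kWh heat; / 3.47 = 4,451 kWh in → × $0.225 = $1,001.51
Difference = |$1,607.08 − $1,001.51| = $605.57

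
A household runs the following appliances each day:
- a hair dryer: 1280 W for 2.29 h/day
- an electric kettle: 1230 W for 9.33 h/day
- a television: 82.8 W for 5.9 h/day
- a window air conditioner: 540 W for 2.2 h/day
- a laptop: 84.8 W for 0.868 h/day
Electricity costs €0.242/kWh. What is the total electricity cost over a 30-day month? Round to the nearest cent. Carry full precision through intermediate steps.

hair dryer: 1280 W × 2.29 h × 30 d = 87,936 Wh = 87.94 kWh
electric kettle: 1230 W × 9.33 h × 30 d = 344,277 Wh = 344.3 kWh
television: 82.8 W × 5.9 h × 30 d = 14,656 Wh = 14.66 kWh
window air conditioner: 540 W × 2.2 h × 30 d = 35,640 Wh = 35.64 kWh
laptop: 84.8 W × 0.868 h × 30 d = 2,208 Wh = 2.208 kWh
Total energy = 87.94 + 344.3 + 14.66 + 35.64 + 2.208 = 484.7 kWh
Cost = 484.7 kWh × €0.242 = €117.30

€117.30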